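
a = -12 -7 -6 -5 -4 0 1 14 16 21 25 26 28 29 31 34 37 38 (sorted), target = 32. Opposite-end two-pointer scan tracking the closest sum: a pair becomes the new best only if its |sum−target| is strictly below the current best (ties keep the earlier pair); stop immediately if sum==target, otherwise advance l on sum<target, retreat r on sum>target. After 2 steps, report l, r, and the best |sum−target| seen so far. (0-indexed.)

[0,17] -12+38=26 d=6 * → l++
[1,17] -7+38=31 d=1 * → l++

l=2, r=17, best |Δ|=1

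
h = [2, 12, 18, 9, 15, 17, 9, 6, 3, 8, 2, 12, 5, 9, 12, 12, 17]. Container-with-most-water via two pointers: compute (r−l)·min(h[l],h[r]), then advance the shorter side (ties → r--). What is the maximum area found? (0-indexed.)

max area = 238

l=0 r=16: min(2,17)*16=32 best=32 *, l++
l=1 r=16: min(12,17)*15=180 best=180 *, l++
l=2 r=16: min(18,17)*14=238 best=238 *, r--
l=2 r=15: min(18,12)*13=156 best=238, r--
l=2 r=14: min(18,12)*12=144 best=238, r--
l=2 r=13: min(18,9)*11=99 best=238, r--
l=2 r=12: min(18,5)*10=50 best=238, r--
l=2 r=11: min(18,12)*9=108 best=238, r--
l=2 r=10: min(18,2)*8=16 best=238, r--
l=2 r=9: min(18,8)*7=56 best=238, r--
l=2 r=8: min(18,3)*6=18 best=238, r--
l=2 r=7: min(18,6)*5=30 best=238, r--
l=2 r=6: min(18,9)*4=36 best=238, r--
l=2 r=5: min(18,17)*3=51 best=238, r--
l=2 r=4: min(18,15)*2=30 best=238, r--
l=2 r=3: min(18,9)*1=9 best=238, r--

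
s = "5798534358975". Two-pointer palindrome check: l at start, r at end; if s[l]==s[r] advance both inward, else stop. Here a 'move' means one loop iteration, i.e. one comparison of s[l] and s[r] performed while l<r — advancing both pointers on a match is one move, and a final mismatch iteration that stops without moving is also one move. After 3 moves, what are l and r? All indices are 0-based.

l=3, r=9

l=0 r=12: '5'=='5', l++,r--
l=1 r=11: '7'=='7', l++,r--
l=2 r=10: '9'=='9', l++,r--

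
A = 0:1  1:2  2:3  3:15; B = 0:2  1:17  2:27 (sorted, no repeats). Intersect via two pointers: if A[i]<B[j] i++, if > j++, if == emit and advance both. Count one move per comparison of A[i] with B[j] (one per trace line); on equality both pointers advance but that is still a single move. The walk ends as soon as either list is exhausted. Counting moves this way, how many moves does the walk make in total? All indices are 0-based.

4 moves

[i=0,j=0] 1<2 → i++
[i=1,j=0] 2==2 emit → i++,j++
[i=2,j=1] 3<17 → i++
[i=3,j=1] 15<17 → i++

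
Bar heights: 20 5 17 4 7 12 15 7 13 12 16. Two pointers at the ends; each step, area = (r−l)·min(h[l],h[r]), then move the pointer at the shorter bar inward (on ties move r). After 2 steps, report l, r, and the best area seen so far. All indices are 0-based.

l=0, r=8, best area=160

l=0 r=10: min(20,16)*10=160 best=160 *, r--
l=0 r=9: min(20,12)*9=108 best=160, r--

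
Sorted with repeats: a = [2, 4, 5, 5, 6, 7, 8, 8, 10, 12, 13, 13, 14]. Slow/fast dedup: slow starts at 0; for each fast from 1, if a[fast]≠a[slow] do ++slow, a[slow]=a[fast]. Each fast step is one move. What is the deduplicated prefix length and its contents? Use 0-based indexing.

length 10; prefix = [2, 4, 5, 6, 7, 8, 10, 12, 13, 14]

slow=0 fast=1: a[fast]=4≠a[slow]=2 write a[1]=4, slow++,fast++
slow=1 fast=2: a[fast]=5≠a[slow]=4 write a[2]=5, slow++,fast++
slow=2 fast=3: a[fast]=5=a[slow] dup, fast++
slow=2 fast=4: a[fast]=6≠a[slow]=5 write a[3]=6, slow++,fast++
slow=3 fast=5: a[fast]=7≠a[slow]=6 write a[4]=7, slow++,fast++
slow=4 fast=6: a[fast]=8≠a[slow]=7 write a[5]=8, slow++,fast++
slow=5 fast=7: a[fast]=8=a[slow] dup, fast++
slow=5 fast=8: a[fast]=10≠a[slow]=8 write a[6]=10, slow++,fast++
slow=6 fast=9: a[fast]=12≠a[slow]=10 write a[7]=12, slow++,fast++
slow=7 fast=10: a[fast]=13≠a[slow]=12 write a[8]=13, slow++,fast++
slow=8 fast=11: a[fast]=13=a[slow] dup, fast++
slow=8 fast=12: a[fast]=14≠a[slow]=13 write a[9]=14, slow++,fast++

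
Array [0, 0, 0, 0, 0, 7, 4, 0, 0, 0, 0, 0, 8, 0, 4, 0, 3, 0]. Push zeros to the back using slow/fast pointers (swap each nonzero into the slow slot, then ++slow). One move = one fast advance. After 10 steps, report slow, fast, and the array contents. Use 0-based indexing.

slow=2, fast=10, a=[7, 4, 0, 0, 0, 0, 0, 0, 0, 0, 0, 0, 8, 0, 4, 0, 3, 0]

(s=0,f=0) a[fast]=0 → fast++
(s=0,f=1) a[fast]=0 → fast++
(s=0,f=2) a[fast]=0 → fast++
(s=0,f=3) a[fast]=0 → fast++
(s=0,f=4) a[fast]=0 → fast++
(s=0,f=5) a[fast]=7≠0 swap→a[0]=7 → slow++,fast++
(s=1,f=6) a[fast]=4≠0 swap→a[1]=4 → slow++,fast++
(s=2,f=7) a[fast]=0 → fast++
(s=2,f=8) a[fast]=0 → fast++
(s=2,f=9) a[fast]=0 → fast++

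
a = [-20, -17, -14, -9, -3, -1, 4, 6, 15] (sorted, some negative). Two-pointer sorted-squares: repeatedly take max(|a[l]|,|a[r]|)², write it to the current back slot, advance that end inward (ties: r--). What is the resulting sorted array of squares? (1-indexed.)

[1, 9, 16, 36, 81, 196, 225, 289, 400]

l=1 r=9: |-20|>|15| out[9]=400, l++
l=2 r=9: |-17|>|15| out[8]=289, l++
l=3 r=9: |-14|<=|15| out[7]=225, r--
l=3 r=8: |-14|>|6| out[6]=196, l++
l=4 r=8: |-9|>|6| out[5]=81, l++
l=5 r=8: |-3|<=|6| out[4]=36, r--
l=5 r=7: |-3|<=|4| out[3]=16, r--
l=5 r=6: |-3|>|-1| out[2]=9, l++
l=6 r=6: |-1|<=|-1| out[1]=1, r--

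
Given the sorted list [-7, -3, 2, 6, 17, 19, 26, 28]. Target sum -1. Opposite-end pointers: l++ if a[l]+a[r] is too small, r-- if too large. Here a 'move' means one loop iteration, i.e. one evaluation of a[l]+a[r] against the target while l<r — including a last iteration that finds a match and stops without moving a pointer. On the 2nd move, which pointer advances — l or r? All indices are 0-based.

r

l=0 r=7: -7+28=21 >-1, r--
l=0 r=6: -7+26=19 >-1, r--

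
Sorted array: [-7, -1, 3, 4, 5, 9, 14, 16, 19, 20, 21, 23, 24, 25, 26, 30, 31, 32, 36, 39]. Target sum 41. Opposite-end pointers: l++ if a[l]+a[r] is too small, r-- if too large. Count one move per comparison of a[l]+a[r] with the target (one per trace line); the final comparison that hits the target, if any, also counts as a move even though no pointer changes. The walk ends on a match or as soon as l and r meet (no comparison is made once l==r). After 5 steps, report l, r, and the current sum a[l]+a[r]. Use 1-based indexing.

[1,20] -7+39=32 <41 → l++
[2,20] -1+39=38 <41 → l++
[3,20] 3+39=42 >41 → r--
[3,19] 3+36=39 <41 → l++
[4,19] 4+36=40 <41 → l++

l=5, r=19, sum=41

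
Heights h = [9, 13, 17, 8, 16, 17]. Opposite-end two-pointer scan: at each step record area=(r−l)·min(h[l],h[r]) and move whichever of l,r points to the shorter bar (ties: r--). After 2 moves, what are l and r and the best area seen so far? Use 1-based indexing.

l=3, r=6, best area=52

[1,6] min(9,17)*5=45 best=45 * → l++
[2,6] min(13,17)*4=52 best=52 * → l++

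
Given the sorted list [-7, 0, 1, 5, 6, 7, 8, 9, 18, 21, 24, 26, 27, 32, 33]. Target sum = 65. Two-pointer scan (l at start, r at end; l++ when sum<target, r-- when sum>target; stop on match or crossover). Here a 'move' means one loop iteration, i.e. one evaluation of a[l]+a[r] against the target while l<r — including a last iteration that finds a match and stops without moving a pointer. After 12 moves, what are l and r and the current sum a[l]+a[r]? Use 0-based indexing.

l=12, r=14, sum=60

l=0 r=14: -7+33=26 <65, l++
l=1 r=14: 0+33=33 <65, l++
l=2 r=14: 1+33=34 <65, l++
l=3 r=14: 5+33=38 <65, l++
l=4 r=14: 6+33=39 <65, l++
l=5 r=14: 7+33=40 <65, l++
l=6 r=14: 8+33=41 <65, l++
l=7 r=14: 9+33=42 <65, l++
l=8 r=14: 18+33=51 <65, l++
l=9 r=14: 21+33=54 <65, l++
l=10 r=14: 24+33=57 <65, l++
l=11 r=14: 26+33=59 <65, l++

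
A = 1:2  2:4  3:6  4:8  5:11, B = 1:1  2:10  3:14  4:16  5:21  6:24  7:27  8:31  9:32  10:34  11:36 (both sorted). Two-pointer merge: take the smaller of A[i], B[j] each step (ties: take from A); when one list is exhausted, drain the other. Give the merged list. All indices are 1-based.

[1, 2, 4, 6, 8, 10, 11, 14, 16, 21, 24, 27, 31, 32, 34, 36]

i=1 j=1: A[i]=2>B[j]=1 take 1, j++
i=1 j=2: A[i]=2<=B[j]=10 take 2, i++
i=2 j=2: A[i]=4<=B[j]=10 take 4, i++
i=3 j=2: A[i]=6<=B[j]=10 take 6, i++
i=4 j=2: A[i]=8<=B[j]=10 take 8, i++
i=5 j=2: A[i]=11>B[j]=10 take 10, j++
i=5 j=3: A[i]=11<=B[j]=14 take 11, i++
i=6 j=3: A done, take B[j]=14, j++
i=6 j=4: A done, take B[j]=16, j++
i=6 j=5: A done, take B[j]=21, j++
i=6 j=6: A done, take B[j]=24, j++
i=6 j=7: A done, take B[j]=27, j++
i=6 j=8: A done, take B[j]=31, j++
i=6 j=9: A done, take B[j]=32, j++
i=6 j=10: A done, take B[j]=34, j++
i=6 j=11: A done, take B[j]=36, j++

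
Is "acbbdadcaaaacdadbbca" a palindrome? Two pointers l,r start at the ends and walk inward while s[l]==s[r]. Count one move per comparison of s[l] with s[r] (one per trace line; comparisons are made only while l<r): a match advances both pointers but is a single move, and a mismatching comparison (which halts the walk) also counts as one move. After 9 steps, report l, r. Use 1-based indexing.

l=1 r=20: 'a'=='a', l++,r--
l=2 r=19: 'c'=='c', l++,r--
l=3 r=18: 'b'=='b', l++,r--
l=4 r=17: 'b'=='b', l++,r--
l=5 r=16: 'd'=='d', l++,r--
l=6 r=15: 'a'=='a', l++,r--
l=7 r=14: 'd'=='d', l++,r--
l=8 r=13: 'c'=='c', l++,r--
l=9 r=12: 'a'=='a', l++,r--

l=10, r=11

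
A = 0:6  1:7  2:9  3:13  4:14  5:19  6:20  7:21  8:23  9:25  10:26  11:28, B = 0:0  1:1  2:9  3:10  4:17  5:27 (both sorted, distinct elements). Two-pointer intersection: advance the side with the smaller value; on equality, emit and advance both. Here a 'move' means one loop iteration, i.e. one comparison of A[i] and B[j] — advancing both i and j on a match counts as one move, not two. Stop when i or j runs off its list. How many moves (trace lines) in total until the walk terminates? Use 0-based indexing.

16 moves

[i=0,j=0] 6>0 → j++
[i=0,j=1] 6>1 → j++
[i=0,j=2] 6<9 → i++
[i=1,j=2] 7<9 → i++
[i=2,j=2] 9==9 emit → i++,j++
[i=3,j=3] 13>10 → j++
[i=3,j=4] 13<17 → i++
[i=4,j=4] 14<17 → i++
[i=5,j=4] 19>17 → j++
[i=5,j=5] 19<27 → i++
[i=6,j=5] 20<27 → i++
[i=7,j=5] 21<27 → i++
[i=8,j=5] 23<27 → i++
[i=9,j=5] 25<27 → i++
[i=10,j=5] 26<27 → i++
[i=11,j=5] 28>27 → j++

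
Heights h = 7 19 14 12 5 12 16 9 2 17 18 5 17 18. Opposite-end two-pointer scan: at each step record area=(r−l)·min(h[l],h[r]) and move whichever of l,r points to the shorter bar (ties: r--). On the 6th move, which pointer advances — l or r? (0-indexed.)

[0,13] min(7,18)*13=91 best=91 * → l++
[1,13] min(19,18)*12=216 best=216 * → r--
[1,12] min(19,17)*11=187 best=216 → r--
[1,11] min(19,5)*10=50 best=216 → r--
[1,10] min(19,18)*9=162 best=216 → r--
[1,9] min(19,17)*8=136 best=216 → r--

r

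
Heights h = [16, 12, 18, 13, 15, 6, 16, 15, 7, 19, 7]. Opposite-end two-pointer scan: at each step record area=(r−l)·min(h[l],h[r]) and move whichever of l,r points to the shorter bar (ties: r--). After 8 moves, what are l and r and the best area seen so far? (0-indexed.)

l=7, r=9, best area=144

l=0 r=10: min(16,7)*10=70 best=70 *, r--
l=0 r=9: min(16,19)*9=144 best=144 *, l++
l=1 r=9: min(12,19)*8=96 best=144, l++
l=2 r=9: min(18,19)*7=126 best=144, l++
l=3 r=9: min(13,19)*6=78 best=144, l++
l=4 r=9: min(15,19)*5=75 best=144, l++
l=5 r=9: min(6,19)*4=24 best=144, l++
l=6 r=9: min(16,19)*3=48 best=144, l++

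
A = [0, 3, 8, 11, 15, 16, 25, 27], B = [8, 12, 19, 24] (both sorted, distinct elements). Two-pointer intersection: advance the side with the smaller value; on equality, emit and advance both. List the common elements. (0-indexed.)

intersection = [8]

i=0 j=0: 0<8, i++
i=1 j=0: 3<8, i++
i=2 j=0: 8==8 emit, i++,j++
i=3 j=1: 11<12, i++
i=4 j=1: 15>12, j++
i=4 j=2: 15<19, i++
i=5 j=2: 16<19, i++
i=6 j=2: 25>19, j++
i=6 j=3: 25>24, j++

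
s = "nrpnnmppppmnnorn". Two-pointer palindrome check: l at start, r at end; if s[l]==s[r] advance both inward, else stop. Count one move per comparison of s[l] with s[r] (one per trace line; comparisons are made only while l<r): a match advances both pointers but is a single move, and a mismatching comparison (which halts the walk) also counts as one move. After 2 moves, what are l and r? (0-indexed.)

[0,15] 'n'=='n' → l++,r--
[1,14] 'r'=='r' → l++,r--

l=2, r=13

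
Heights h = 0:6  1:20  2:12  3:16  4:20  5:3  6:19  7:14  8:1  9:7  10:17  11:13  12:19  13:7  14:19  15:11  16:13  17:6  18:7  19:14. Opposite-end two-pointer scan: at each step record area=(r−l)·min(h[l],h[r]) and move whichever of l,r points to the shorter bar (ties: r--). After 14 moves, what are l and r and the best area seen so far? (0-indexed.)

l=0 r=19: min(6,14)*19=114 best=114 *, l++
l=1 r=19: min(20,14)*18=252 best=252 *, r--
l=1 r=18: min(20,7)*17=119 best=252, r--
l=1 r=17: min(20,6)*16=96 best=252, r--
l=1 r=16: min(20,13)*15=195 best=252, r--
l=1 r=15: min(20,11)*14=154 best=252, r--
l=1 r=14: min(20,19)*13=247 best=252, r--
l=1 r=13: min(20,7)*12=84 best=252, r--
l=1 r=12: min(20,19)*11=209 best=252, r--
l=1 r=11: min(20,13)*10=130 best=252, r--
l=1 r=10: min(20,17)*9=153 best=252, r--
l=1 r=9: min(20,7)*8=56 best=252, r--
l=1 r=8: min(20,1)*7=7 best=252, r--
l=1 r=7: min(20,14)*6=84 best=252, r--

l=1, r=6, best area=252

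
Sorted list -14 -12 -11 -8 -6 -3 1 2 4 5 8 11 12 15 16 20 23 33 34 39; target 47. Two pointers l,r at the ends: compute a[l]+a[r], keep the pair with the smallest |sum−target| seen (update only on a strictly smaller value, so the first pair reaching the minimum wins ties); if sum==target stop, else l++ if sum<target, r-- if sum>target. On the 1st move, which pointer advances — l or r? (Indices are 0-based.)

l=0 r=19: -14+39=25 d=22 *, l++

l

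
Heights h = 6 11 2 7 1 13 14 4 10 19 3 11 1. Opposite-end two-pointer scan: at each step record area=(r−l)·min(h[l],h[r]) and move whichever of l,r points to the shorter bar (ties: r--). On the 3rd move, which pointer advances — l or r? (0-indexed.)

l=0 r=12: min(6,1)*12=12 best=12 *, r--
l=0 r=11: min(6,11)*11=66 best=66 *, l++
l=1 r=11: min(11,11)*10=110 best=110 *, r--

r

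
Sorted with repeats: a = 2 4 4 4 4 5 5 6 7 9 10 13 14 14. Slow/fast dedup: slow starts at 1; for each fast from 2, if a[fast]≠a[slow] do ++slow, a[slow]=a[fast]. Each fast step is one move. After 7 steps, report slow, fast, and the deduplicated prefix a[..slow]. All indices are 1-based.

(s=1,f=2) a[fast]=4≠a[slow]=2 write a[2]=4 → slow++,fast++
(s=2,f=3) a[fast]=4=a[slow] dup → fast++
(s=2,f=4) a[fast]=4=a[slow] dup → fast++
(s=2,f=5) a[fast]=4=a[slow] dup → fast++
(s=2,f=6) a[fast]=5≠a[slow]=4 write a[3]=5 → slow++,fast++
(s=3,f=7) a[fast]=5=a[slow] dup → fast++
(s=3,f=8) a[fast]=6≠a[slow]=5 write a[4]=6 → slow++,fast++

slow=4, fast=9, prefix=[2, 4, 5, 6]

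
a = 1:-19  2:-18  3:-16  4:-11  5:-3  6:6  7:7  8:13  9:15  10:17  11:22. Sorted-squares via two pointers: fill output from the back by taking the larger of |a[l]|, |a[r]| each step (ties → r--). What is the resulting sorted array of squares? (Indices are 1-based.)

[9, 36, 49, 121, 169, 225, 256, 289, 324, 361, 484]

[1,11] |-19|<=|22| out[11]=484 → r--
[1,10] |-19|>|17| out[10]=361 → l++
[2,10] |-18|>|17| out[9]=324 → l++
[3,10] |-16|<=|17| out[8]=289 → r--
[3,9] |-16|>|15| out[7]=256 → l++
[4,9] |-11|<=|15| out[6]=225 → r--
[4,8] |-11|<=|13| out[5]=169 → r--
[4,7] |-11|>|7| out[4]=121 → l++
[5,7] |-3|<=|7| out[3]=49 → r--
[5,6] |-3|<=|6| out[2]=36 → r--
[5,5] |-3|<=|-3| out[1]=9 → r--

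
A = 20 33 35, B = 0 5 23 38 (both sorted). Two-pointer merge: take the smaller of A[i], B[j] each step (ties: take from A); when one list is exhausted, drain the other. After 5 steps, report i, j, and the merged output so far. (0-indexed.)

[i=0,j=0] A[i]=20>B[j]=0 take 0 → j++
[i=0,j=1] A[i]=20>B[j]=5 take 5 → j++
[i=0,j=2] A[i]=20<=B[j]=23 take 20 → i++
[i=1,j=2] A[i]=33>B[j]=23 take 23 → j++
[i=1,j=3] A[i]=33<=B[j]=38 take 33 → i++

i=2, j=3, merged so far=[0, 5, 20, 23, 33]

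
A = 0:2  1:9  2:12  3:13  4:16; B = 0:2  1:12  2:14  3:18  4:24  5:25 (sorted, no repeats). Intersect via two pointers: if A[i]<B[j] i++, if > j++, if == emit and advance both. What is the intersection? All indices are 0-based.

intersection = [2, 12]

i=0 j=0: 2==2 emit, i++,j++
i=1 j=1: 9<12, i++
i=2 j=1: 12==12 emit, i++,j++
i=3 j=2: 13<14, i++
i=4 j=2: 16>14, j++
i=4 j=3: 16<18, i++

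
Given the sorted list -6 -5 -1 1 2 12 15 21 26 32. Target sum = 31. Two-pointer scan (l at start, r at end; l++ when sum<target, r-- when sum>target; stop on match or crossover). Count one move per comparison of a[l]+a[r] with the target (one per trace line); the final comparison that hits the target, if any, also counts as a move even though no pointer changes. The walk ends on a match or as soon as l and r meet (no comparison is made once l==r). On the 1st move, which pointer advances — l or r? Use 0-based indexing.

l

l=0 r=9: -6+32=26 <31, l++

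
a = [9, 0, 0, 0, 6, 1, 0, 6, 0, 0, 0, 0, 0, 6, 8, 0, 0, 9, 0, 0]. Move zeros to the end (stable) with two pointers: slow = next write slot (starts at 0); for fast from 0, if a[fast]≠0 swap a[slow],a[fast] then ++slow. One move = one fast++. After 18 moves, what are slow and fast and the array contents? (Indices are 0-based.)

(s=0,f=0) a[fast]=9≠0 swap→a[0]=9 → slow++,fast++
(s=1,f=1) a[fast]=0 → fast++
(s=1,f=2) a[fast]=0 → fast++
(s=1,f=3) a[fast]=0 → fast++
(s=1,f=4) a[fast]=6≠0 swap→a[1]=6 → slow++,fast++
(s=2,f=5) a[fast]=1≠0 swap→a[2]=1 → slow++,fast++
(s=3,f=6) a[fast]=0 → fast++
(s=3,f=7) a[fast]=6≠0 swap→a[3]=6 → slow++,fast++
(s=4,f=8) a[fast]=0 → fast++
(s=4,f=9) a[fast]=0 → fast++
(s=4,f=10) a[fast]=0 → fast++
(s=4,f=11) a[fast]=0 → fast++
(s=4,f=12) a[fast]=0 → fast++
(s=4,f=13) a[fast]=6≠0 swap→a[4]=6 → slow++,fast++
(s=5,f=14) a[fast]=8≠0 swap→a[5]=8 → slow++,fast++
(s=6,f=15) a[fast]=0 → fast++
(s=6,f=16) a[fast]=0 → fast++
(s=6,f=17) a[fast]=9≠0 swap→a[6]=9 → slow++,fast++

slow=7, fast=18, a=[9, 6, 1, 6, 6, 8, 9, 0, 0, 0, 0, 0, 0, 0, 0, 0, 0, 0, 0, 0]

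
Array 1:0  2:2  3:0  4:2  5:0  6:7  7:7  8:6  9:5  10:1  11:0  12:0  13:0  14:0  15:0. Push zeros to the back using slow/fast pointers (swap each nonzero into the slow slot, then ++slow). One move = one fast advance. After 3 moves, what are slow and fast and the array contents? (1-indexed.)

slow=2, fast=4, a=[2, 0, 0, 2, 0, 7, 7, 6, 5, 1, 0, 0, 0, 0, 0]

(s=1,f=1) a[fast]=0 → fast++
(s=1,f=2) a[fast]=2≠0 swap→a[1]=2 → slow++,fast++
(s=2,f=3) a[fast]=0 → fast++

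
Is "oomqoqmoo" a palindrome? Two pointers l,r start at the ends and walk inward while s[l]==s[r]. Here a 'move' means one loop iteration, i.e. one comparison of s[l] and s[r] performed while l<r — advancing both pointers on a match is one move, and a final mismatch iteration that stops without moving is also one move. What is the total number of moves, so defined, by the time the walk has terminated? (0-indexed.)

l=0 r=8: 'o'=='o', l++,r--
l=1 r=7: 'o'=='o', l++,r--
l=2 r=6: 'm'=='m', l++,r--
l=3 r=5: 'q'=='q', l++,r--

4 moves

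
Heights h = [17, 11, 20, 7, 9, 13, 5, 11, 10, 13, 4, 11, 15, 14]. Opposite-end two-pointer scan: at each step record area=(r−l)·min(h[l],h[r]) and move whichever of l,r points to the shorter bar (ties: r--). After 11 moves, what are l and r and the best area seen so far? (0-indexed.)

l=0, r=2, best area=182

[0,13] min(17,14)*13=182 best=182 * → r--
[0,12] min(17,15)*12=180 best=182 → r--
[0,11] min(17,11)*11=121 best=182 → r--
[0,10] min(17,4)*10=40 best=182 → r--
[0,9] min(17,13)*9=117 best=182 → r--
[0,8] min(17,10)*8=80 best=182 → r--
[0,7] min(17,11)*7=77 best=182 → r--
[0,6] min(17,5)*6=30 best=182 → r--
[0,5] min(17,13)*5=65 best=182 → r--
[0,4] min(17,9)*4=36 best=182 → r--
[0,3] min(17,7)*3=21 best=182 → r--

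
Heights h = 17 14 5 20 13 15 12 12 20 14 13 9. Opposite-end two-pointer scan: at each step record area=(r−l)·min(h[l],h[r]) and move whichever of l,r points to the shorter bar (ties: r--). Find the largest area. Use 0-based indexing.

max area = 136

[0,11] min(17,9)*11=99 best=99 * → r--
[0,10] min(17,13)*10=130 best=130 * → r--
[0,9] min(17,14)*9=126 best=130 → r--
[0,8] min(17,20)*8=136 best=136 * → l++
[1,8] min(14,20)*7=98 best=136 → l++
[2,8] min(5,20)*6=30 best=136 → l++
[3,8] min(20,20)*5=100 best=136 → r--
[3,7] min(20,12)*4=48 best=136 → r--
[3,6] min(20,12)*3=36 best=136 → r--
[3,5] min(20,15)*2=30 best=136 → r--
[3,4] min(20,13)*1=13 best=136 → r--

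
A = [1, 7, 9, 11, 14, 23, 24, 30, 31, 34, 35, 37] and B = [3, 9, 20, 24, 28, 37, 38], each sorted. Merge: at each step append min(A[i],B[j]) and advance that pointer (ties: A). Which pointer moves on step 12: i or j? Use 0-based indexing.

j

i=0 j=0: A[i]=1<=B[j]=3 take 1, i++
i=1 j=0: A[i]=7>B[j]=3 take 3, j++
i=1 j=1: A[i]=7<=B[j]=9 take 7, i++
i=2 j=1: A[i]=9<=B[j]=9 take 9, i++
i=3 j=1: A[i]=11>B[j]=9 take 9, j++
i=3 j=2: A[i]=11<=B[j]=20 take 11, i++
i=4 j=2: A[i]=14<=B[j]=20 take 14, i++
i=5 j=2: A[i]=23>B[j]=20 take 20, j++
i=5 j=3: A[i]=23<=B[j]=24 take 23, i++
i=6 j=3: A[i]=24<=B[j]=24 take 24, i++
i=7 j=3: A[i]=30>B[j]=24 take 24, j++
i=7 j=4: A[i]=30>B[j]=28 take 28, j++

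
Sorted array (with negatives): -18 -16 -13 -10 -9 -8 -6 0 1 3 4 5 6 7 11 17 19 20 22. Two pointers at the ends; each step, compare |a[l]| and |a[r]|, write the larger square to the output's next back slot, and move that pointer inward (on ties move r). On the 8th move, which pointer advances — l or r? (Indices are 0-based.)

[0,18] |-18|<=|22| out[18]=484 → r--
[0,17] |-18|<=|20| out[17]=400 → r--
[0,16] |-18|<=|19| out[16]=361 → r--
[0,15] |-18|>|17| out[15]=324 → l++
[1,15] |-16|<=|17| out[14]=289 → r--
[1,14] |-16|>|11| out[13]=256 → l++
[2,14] |-13|>|11| out[12]=169 → l++
[3,14] |-10|<=|11| out[11]=121 → r--

r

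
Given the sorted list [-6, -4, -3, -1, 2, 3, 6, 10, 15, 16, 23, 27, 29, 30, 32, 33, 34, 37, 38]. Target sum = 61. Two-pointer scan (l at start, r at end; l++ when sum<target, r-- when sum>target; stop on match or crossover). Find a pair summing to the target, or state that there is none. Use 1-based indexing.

[1,19] -6+38=32 <61 → l++
[2,19] -4+38=34 <61 → l++
[3,19] -3+38=35 <61 → l++
[4,19] -1+38=37 <61 → l++
[5,19] 2+38=40 <61 → l++
[6,19] 3+38=41 <61 → l++
[7,19] 6+38=44 <61 → l++
[8,19] 10+38=48 <61 → l++
[9,19] 15+38=53 <61 → l++
[10,19] 16+38=54 <61 → l++
[11,19] 23+38=61 → found

(23, 38)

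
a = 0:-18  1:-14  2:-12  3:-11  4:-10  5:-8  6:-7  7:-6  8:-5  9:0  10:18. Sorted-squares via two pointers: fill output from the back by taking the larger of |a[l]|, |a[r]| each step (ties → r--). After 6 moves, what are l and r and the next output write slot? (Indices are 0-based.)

l=5, r=9, next write slot=4

l=0 r=10: |-18|<=|18| out[10]=324, r--
l=0 r=9: |-18|>|0| out[9]=324, l++
l=1 r=9: |-14|>|0| out[8]=196, l++
l=2 r=9: |-12|>|0| out[7]=144, l++
l=3 r=9: |-11|>|0| out[6]=121, l++
l=4 r=9: |-10|>|0| out[5]=100, l++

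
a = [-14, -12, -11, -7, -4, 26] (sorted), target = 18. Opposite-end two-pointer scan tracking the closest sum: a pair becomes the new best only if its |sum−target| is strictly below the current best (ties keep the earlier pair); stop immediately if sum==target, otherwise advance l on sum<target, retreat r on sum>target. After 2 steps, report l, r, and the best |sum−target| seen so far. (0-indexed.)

l=0 r=5: -14+26=12 d=6 *, l++
l=1 r=5: -12+26=14 d=4 *, l++

l=2, r=5, best |Δ|=4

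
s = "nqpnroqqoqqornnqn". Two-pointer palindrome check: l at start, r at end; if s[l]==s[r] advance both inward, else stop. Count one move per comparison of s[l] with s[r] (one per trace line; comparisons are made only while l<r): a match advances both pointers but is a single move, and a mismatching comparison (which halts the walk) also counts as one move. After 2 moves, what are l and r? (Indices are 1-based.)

l=3, r=15

l=1 r=17: 'n'=='n', l++,r--
l=2 r=16: 'q'=='q', l++,r--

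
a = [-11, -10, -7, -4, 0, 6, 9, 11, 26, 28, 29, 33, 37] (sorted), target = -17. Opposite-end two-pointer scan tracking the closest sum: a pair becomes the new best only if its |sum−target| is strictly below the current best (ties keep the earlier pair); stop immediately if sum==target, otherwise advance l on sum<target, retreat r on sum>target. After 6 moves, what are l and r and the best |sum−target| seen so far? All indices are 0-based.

[0,12] -11+37=26 d=43 * → r--
[0,11] -11+33=22 d=39 * → r--
[0,10] -11+29=18 d=35 * → r--
[0,9] -11+28=17 d=34 * → r--
[0,8] -11+26=15 d=32 * → r--
[0,7] -11+11=0 d=17 * → r--

l=0, r=6, best |Δ|=17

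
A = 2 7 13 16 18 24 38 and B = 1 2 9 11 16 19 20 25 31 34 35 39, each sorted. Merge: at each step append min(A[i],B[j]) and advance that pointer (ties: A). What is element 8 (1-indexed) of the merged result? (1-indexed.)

i=1 j=1: A[i]=2>B[j]=1 take 1, j++
i=1 j=2: A[i]=2<=B[j]=2 take 2, i++
i=2 j=2: A[i]=7>B[j]=2 take 2, j++
i=2 j=3: A[i]=7<=B[j]=9 take 7, i++
i=3 j=3: A[i]=13>B[j]=9 take 9, j++
i=3 j=4: A[i]=13>B[j]=11 take 11, j++
i=3 j=5: A[i]=13<=B[j]=16 take 13, i++
i=4 j=5: A[i]=16<=B[j]=16 take 16, i++
i=5 j=5: A[i]=18>B[j]=16 take 16, j++
i=5 j=6: A[i]=18<=B[j]=19 take 18, i++
i=6 j=6: A[i]=24>B[j]=19 take 19, j++
i=6 j=7: A[i]=24>B[j]=20 take 20, j++
i=6 j=8: A[i]=24<=B[j]=25 take 24, i++
i=7 j=8: A[i]=38>B[j]=25 take 25, j++
i=7 j=9: A[i]=38>B[j]=31 take 31, j++
i=7 j=10: A[i]=38>B[j]=34 take 34, j++
i=7 j=11: A[i]=38>B[j]=35 take 35, j++
i=7 j=12: A[i]=38<=B[j]=39 take 38, i++
i=8 j=12: A done, take B[j]=39, j++

merged[8] = 16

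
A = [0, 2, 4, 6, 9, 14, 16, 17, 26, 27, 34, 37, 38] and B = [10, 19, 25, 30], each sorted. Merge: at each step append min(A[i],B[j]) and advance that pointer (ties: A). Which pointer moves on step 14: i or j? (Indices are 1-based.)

j

[i=1,j=1] A[i]=0<=B[j]=10 take 0 → i++
[i=2,j=1] A[i]=2<=B[j]=10 take 2 → i++
[i=3,j=1] A[i]=4<=B[j]=10 take 4 → i++
[i=4,j=1] A[i]=6<=B[j]=10 take 6 → i++
[i=5,j=1] A[i]=9<=B[j]=10 take 9 → i++
[i=6,j=1] A[i]=14>B[j]=10 take 10 → j++
[i=6,j=2] A[i]=14<=B[j]=19 take 14 → i++
[i=7,j=2] A[i]=16<=B[j]=19 take 16 → i++
[i=8,j=2] A[i]=17<=B[j]=19 take 17 → i++
[i=9,j=2] A[i]=26>B[j]=19 take 19 → j++
[i=9,j=3] A[i]=26>B[j]=25 take 25 → j++
[i=9,j=4] A[i]=26<=B[j]=30 take 26 → i++
[i=10,j=4] A[i]=27<=B[j]=30 take 27 → i++
[i=11,j=4] A[i]=34>B[j]=30 take 30 → j++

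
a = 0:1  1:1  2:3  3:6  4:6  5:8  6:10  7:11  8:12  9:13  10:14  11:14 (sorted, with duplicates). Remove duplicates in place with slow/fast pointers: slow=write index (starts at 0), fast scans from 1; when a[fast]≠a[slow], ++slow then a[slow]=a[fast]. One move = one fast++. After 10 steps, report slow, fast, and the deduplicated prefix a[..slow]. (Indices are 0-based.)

slow=0 fast=1: a[fast]=1=a[slow] dup, fast++
slow=0 fast=2: a[fast]=3≠a[slow]=1 write a[1]=3, slow++,fast++
slow=1 fast=3: a[fast]=6≠a[slow]=3 write a[2]=6, slow++,fast++
slow=2 fast=4: a[fast]=6=a[slow] dup, fast++
slow=2 fast=5: a[fast]=8≠a[slow]=6 write a[3]=8, slow++,fast++
slow=3 fast=6: a[fast]=10≠a[slow]=8 write a[4]=10, slow++,fast++
slow=4 fast=7: a[fast]=11≠a[slow]=10 write a[5]=11, slow++,fast++
slow=5 fast=8: a[fast]=12≠a[slow]=11 write a[6]=12, slow++,fast++
slow=6 fast=9: a[fast]=13≠a[slow]=12 write a[7]=13, slow++,fast++
slow=7 fast=10: a[fast]=14≠a[slow]=13 write a[8]=14, slow++,fast++

slow=8, fast=11, prefix=[1, 3, 6, 8, 10, 11, 12, 13, 14]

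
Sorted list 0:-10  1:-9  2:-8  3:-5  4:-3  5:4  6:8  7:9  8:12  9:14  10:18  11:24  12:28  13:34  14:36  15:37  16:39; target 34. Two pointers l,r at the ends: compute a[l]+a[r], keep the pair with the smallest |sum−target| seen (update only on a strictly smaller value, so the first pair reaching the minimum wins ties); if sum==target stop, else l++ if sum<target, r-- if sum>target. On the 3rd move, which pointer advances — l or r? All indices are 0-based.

l

l=0 r=16: -10+39=29 d=5 *, l++
l=1 r=16: -9+39=30 d=4 *, l++
l=2 r=16: -8+39=31 d=3 *, l++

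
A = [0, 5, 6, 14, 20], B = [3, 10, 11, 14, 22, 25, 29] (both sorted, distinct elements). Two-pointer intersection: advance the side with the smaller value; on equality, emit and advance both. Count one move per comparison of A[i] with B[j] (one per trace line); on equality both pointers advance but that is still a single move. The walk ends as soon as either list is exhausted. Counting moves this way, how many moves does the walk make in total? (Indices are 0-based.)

8 moves

[i=0,j=0] 0<3 → i++
[i=1,j=0] 5>3 → j++
[i=1,j=1] 5<10 → i++
[i=2,j=1] 6<10 → i++
[i=3,j=1] 14>10 → j++
[i=3,j=2] 14>11 → j++
[i=3,j=3] 14==14 emit → i++,j++
[i=4,j=4] 20<22 → i++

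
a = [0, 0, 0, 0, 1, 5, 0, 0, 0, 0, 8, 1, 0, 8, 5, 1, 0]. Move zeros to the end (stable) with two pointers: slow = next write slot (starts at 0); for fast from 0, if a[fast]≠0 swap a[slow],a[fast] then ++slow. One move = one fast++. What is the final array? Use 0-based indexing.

slow=0 fast=0: a[fast]=0, fast++
slow=0 fast=1: a[fast]=0, fast++
slow=0 fast=2: a[fast]=0, fast++
slow=0 fast=3: a[fast]=0, fast++
slow=0 fast=4: a[fast]=1≠0 swap→a[0]=1, slow++,fast++
slow=1 fast=5: a[fast]=5≠0 swap→a[1]=5, slow++,fast++
slow=2 fast=6: a[fast]=0, fast++
slow=2 fast=7: a[fast]=0, fast++
slow=2 fast=8: a[fast]=0, fast++
slow=2 fast=9: a[fast]=0, fast++
slow=2 fast=10: a[fast]=8≠0 swap→a[2]=8, slow++,fast++
slow=3 fast=11: a[fast]=1≠0 swap→a[3]=1, slow++,fast++
slow=4 fast=12: a[fast]=0, fast++
slow=4 fast=13: a[fast]=8≠0 swap→a[4]=8, slow++,fast++
slow=5 fast=14: a[fast]=5≠0 swap→a[5]=5, slow++,fast++
slow=6 fast=15: a[fast]=1≠0 swap→a[6]=1, slow++,fast++
slow=7 fast=16: a[fast]=0, fast++

[1, 5, 8, 1, 8, 5, 1, 0, 0, 0, 0, 0, 0, 0, 0, 0, 0]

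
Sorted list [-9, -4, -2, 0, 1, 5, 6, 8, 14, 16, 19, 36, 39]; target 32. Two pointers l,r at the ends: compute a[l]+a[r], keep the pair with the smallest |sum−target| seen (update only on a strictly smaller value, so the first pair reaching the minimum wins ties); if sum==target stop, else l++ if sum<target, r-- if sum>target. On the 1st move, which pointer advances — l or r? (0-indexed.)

[0,12] -9+39=30 d=2 * → l++

l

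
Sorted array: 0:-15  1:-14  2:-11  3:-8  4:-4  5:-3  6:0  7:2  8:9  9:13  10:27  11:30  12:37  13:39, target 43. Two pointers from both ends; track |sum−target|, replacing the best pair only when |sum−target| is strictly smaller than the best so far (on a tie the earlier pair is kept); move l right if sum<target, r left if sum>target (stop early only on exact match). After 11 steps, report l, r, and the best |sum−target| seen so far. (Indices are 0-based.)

l=9, r=11, best |Δ|=2

[0,13] -15+39=24 d=19 * → l++
[1,13] -14+39=25 d=18 * → l++
[2,13] -11+39=28 d=15 * → l++
[3,13] -8+39=31 d=12 * → l++
[4,13] -4+39=35 d=8 * → l++
[5,13] -3+39=36 d=7 * → l++
[6,13] 0+39=39 d=4 * → l++
[7,13] 2+39=41 d=2 * → l++
[8,13] 9+39=48 d=5 → r--
[8,12] 9+37=46 d=3 → r--
[8,11] 9+30=39 d=4 → l++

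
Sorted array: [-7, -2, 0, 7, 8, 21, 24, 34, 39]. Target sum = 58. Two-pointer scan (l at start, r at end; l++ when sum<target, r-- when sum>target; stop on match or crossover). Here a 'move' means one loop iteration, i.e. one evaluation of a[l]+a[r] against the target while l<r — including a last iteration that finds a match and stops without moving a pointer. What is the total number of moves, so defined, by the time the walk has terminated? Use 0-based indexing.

8 moves

l=0 r=8: -7+39=32 <58, l++
l=1 r=8: -2+39=37 <58, l++
l=2 r=8: 0+39=39 <58, l++
l=3 r=8: 7+39=46 <58, l++
l=4 r=8: 8+39=47 <58, l++
l=5 r=8: 21+39=60 >58, r--
l=5 r=7: 21+34=55 <58, l++
l=6 r=7: 24+34=58, found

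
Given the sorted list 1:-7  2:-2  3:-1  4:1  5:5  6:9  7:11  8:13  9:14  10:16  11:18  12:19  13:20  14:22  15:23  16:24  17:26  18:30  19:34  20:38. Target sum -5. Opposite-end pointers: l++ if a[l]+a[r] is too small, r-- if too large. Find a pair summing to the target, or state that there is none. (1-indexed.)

no pair

[1,20] -7+38=31 >-5 → r--
[1,19] -7+34=27 >-5 → r--
[1,18] -7+30=23 >-5 → r--
[1,17] -7+26=19 >-5 → r--
[1,16] -7+24=17 >-5 → r--
[1,15] -7+23=16 >-5 → r--
[1,14] -7+22=15 >-5 → r--
[1,13] -7+20=13 >-5 → r--
[1,12] -7+19=12 >-5 → r--
[1,11] -7+18=11 >-5 → r--
[1,10] -7+16=9 >-5 → r--
[1,9] -7+14=7 >-5 → r--
[1,8] -7+13=6 >-5 → r--
[1,7] -7+11=4 >-5 → r--
[1,6] -7+9=2 >-5 → r--
[1,5] -7+5=-2 >-5 → r--
[1,4] -7+1=-6 <-5 → l++
[2,4] -2+1=-1 >-5 → r--
[2,3] -2+-1=-3 >-5 → r--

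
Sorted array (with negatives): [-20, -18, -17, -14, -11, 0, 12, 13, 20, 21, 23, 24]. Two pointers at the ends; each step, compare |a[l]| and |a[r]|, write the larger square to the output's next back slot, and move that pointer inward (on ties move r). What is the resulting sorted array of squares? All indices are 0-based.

[0, 121, 144, 169, 196, 289, 324, 400, 400, 441, 529, 576]

l=0 r=11: |-20|<=|24| out[11]=576, r--
l=0 r=10: |-20|<=|23| out[10]=529, r--
l=0 r=9: |-20|<=|21| out[9]=441, r--
l=0 r=8: |-20|<=|20| out[8]=400, r--
l=0 r=7: |-20|>|13| out[7]=400, l++
l=1 r=7: |-18|>|13| out[6]=324, l++
l=2 r=7: |-17|>|13| out[5]=289, l++
l=3 r=7: |-14|>|13| out[4]=196, l++
l=4 r=7: |-11|<=|13| out[3]=169, r--
l=4 r=6: |-11|<=|12| out[2]=144, r--
l=4 r=5: |-11|>|0| out[1]=121, l++
l=5 r=5: |0|<=|0| out[0]=0, r--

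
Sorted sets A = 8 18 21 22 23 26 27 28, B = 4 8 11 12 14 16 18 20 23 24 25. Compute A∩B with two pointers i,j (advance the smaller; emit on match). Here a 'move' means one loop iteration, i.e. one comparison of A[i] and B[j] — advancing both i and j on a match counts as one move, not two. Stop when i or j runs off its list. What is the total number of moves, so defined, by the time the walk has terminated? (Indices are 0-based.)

13 moves

i=0 j=0: 8>4, j++
i=0 j=1: 8==8 emit, i++,j++
i=1 j=2: 18>11, j++
i=1 j=3: 18>12, j++
i=1 j=4: 18>14, j++
i=1 j=5: 18>16, j++
i=1 j=6: 18==18 emit, i++,j++
i=2 j=7: 21>20, j++
i=2 j=8: 21<23, i++
i=3 j=8: 22<23, i++
i=4 j=8: 23==23 emit, i++,j++
i=5 j=9: 26>24, j++
i=5 j=10: 26>25, j++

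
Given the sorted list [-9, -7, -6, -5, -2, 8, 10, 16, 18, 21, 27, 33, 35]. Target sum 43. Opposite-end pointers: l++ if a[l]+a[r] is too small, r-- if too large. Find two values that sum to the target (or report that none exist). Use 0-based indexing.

l=0 r=12: -9+35=26 <43, l++
l=1 r=12: -7+35=28 <43, l++
l=2 r=12: -6+35=29 <43, l++
l=3 r=12: -5+35=30 <43, l++
l=4 r=12: -2+35=33 <43, l++
l=5 r=12: 8+35=43, found

(8, 35)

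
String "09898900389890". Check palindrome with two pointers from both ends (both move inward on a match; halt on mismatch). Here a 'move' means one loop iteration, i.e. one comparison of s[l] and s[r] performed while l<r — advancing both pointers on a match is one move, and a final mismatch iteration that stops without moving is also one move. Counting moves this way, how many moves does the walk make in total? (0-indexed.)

l=0 r=13: '0'=='0', l++,r--
l=1 r=12: '9'=='9', l++,r--
l=2 r=11: '8'=='8', l++,r--
l=3 r=10: '9'=='9', l++,r--
l=4 r=9: '8'=='8', l++,r--
l=5 r=8: '9'!='3', stop

6 moves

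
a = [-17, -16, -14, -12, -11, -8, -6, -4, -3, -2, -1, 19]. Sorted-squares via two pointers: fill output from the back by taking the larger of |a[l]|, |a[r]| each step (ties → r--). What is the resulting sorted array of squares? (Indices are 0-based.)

[1, 4, 9, 16, 36, 64, 121, 144, 196, 256, 289, 361]

[0,11] |-17|<=|19| out[11]=361 → r--
[0,10] |-17|>|-1| out[10]=289 → l++
[1,10] |-16|>|-1| out[9]=256 → l++
[2,10] |-14|>|-1| out[8]=196 → l++
[3,10] |-12|>|-1| out[7]=144 → l++
[4,10] |-11|>|-1| out[6]=121 → l++
[5,10] |-8|>|-1| out[5]=64 → l++
[6,10] |-6|>|-1| out[4]=36 → l++
[7,10] |-4|>|-1| out[3]=16 → l++
[8,10] |-3|>|-1| out[2]=9 → l++
[9,10] |-2|>|-1| out[1]=4 → l++
[10,10] |-1|<=|-1| out[0]=1 → r--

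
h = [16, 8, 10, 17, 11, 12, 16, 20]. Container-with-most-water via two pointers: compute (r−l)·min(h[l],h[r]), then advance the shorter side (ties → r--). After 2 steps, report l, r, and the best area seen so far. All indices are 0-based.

l=2, r=7, best area=112

l=0 r=7: min(16,20)*7=112 best=112 *, l++
l=1 r=7: min(8,20)*6=48 best=112, l++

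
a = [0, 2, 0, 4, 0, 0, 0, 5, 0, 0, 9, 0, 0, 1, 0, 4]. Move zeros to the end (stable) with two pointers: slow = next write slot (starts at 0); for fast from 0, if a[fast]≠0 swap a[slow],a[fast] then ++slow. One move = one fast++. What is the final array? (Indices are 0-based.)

slow=0 fast=0: a[fast]=0, fast++
slow=0 fast=1: a[fast]=2≠0 swap→a[0]=2, slow++,fast++
slow=1 fast=2: a[fast]=0, fast++
slow=1 fast=3: a[fast]=4≠0 swap→a[1]=4, slow++,fast++
slow=2 fast=4: a[fast]=0, fast++
slow=2 fast=5: a[fast]=0, fast++
slow=2 fast=6: a[fast]=0, fast++
slow=2 fast=7: a[fast]=5≠0 swap→a[2]=5, slow++,fast++
slow=3 fast=8: a[fast]=0, fast++
slow=3 fast=9: a[fast]=0, fast++
slow=3 fast=10: a[fast]=9≠0 swap→a[3]=9, slow++,fast++
slow=4 fast=11: a[fast]=0, fast++
slow=4 fast=12: a[fast]=0, fast++
slow=4 fast=13: a[fast]=1≠0 swap→a[4]=1, slow++,fast++
slow=5 fast=14: a[fast]=0, fast++
slow=5 fast=15: a[fast]=4≠0 swap→a[5]=4, slow++,fast++

[2, 4, 5, 9, 1, 4, 0, 0, 0, 0, 0, 0, 0, 0, 0, 0]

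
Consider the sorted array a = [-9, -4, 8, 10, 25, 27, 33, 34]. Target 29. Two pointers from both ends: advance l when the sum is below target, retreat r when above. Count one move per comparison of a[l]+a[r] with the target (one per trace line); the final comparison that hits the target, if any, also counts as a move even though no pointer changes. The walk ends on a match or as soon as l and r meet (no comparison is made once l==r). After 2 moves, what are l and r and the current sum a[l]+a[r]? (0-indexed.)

l=1, r=6, sum=29

[0,7] -9+34=25 <29 → l++
[1,7] -4+34=30 >29 → r--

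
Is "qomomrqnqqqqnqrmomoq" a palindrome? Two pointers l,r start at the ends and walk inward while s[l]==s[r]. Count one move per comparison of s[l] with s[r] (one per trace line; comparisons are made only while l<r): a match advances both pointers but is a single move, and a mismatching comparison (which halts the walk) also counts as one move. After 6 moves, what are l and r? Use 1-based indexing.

l=1 r=20: 'q'=='q', l++,r--
l=2 r=19: 'o'=='o', l++,r--
l=3 r=18: 'm'=='m', l++,r--
l=4 r=17: 'o'=='o', l++,r--
l=5 r=16: 'm'=='m', l++,r--
l=6 r=15: 'r'=='r', l++,r--

l=7, r=14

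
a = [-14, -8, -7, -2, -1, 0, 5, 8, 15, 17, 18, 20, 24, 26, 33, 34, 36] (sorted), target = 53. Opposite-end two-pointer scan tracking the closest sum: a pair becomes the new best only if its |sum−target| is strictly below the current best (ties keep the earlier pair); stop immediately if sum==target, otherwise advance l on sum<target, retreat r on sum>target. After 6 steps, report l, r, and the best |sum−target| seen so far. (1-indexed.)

l=7, r=17, best |Δ|=17

l=1 r=17: -14+36=22 d=31 *, l++
l=2 r=17: -8+36=28 d=25 *, l++
l=3 r=17: -7+36=29 d=24 *, l++
l=4 r=17: -2+36=34 d=19 *, l++
l=5 r=17: -1+36=35 d=18 *, l++
l=6 r=17: 0+36=36 d=17 *, l++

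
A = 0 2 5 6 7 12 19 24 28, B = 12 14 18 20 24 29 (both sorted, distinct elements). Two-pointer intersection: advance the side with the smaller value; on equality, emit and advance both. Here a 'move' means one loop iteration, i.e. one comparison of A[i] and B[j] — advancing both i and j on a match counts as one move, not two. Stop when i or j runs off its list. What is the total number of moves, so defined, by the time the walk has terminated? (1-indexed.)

i=1 j=1: 0<12, i++
i=2 j=1: 2<12, i++
i=3 j=1: 5<12, i++
i=4 j=1: 6<12, i++
i=5 j=1: 7<12, i++
i=6 j=1: 12==12 emit, i++,j++
i=7 j=2: 19>14, j++
i=7 j=3: 19>18, j++
i=7 j=4: 19<20, i++
i=8 j=4: 24>20, j++
i=8 j=5: 24==24 emit, i++,j++
i=9 j=6: 28<29, i++

12 moves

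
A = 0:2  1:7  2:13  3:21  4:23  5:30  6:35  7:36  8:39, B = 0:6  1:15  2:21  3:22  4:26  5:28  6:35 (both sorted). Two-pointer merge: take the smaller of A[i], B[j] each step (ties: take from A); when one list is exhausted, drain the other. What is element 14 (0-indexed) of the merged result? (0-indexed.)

merged[14] = 36

[i=0,j=0] A[i]=2<=B[j]=6 take 2 → i++
[i=1,j=0] A[i]=7>B[j]=6 take 6 → j++
[i=1,j=1] A[i]=7<=B[j]=15 take 7 → i++
[i=2,j=1] A[i]=13<=B[j]=15 take 13 → i++
[i=3,j=1] A[i]=21>B[j]=15 take 15 → j++
[i=3,j=2] A[i]=21<=B[j]=21 take 21 → i++
[i=4,j=2] A[i]=23>B[j]=21 take 21 → j++
[i=4,j=3] A[i]=23>B[j]=22 take 22 → j++
[i=4,j=4] A[i]=23<=B[j]=26 take 23 → i++
[i=5,j=4] A[i]=30>B[j]=26 take 26 → j++
[i=5,j=5] A[i]=30>B[j]=28 take 28 → j++
[i=5,j=6] A[i]=30<=B[j]=35 take 30 → i++
[i=6,j=6] A[i]=35<=B[j]=35 take 35 → i++
[i=7,j=6] A[i]=36>B[j]=35 take 35 → j++
[i=7,j=7] B done, take A[i]=36 → i++
[i=8,j=7] B done, take A[i]=39 → i++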